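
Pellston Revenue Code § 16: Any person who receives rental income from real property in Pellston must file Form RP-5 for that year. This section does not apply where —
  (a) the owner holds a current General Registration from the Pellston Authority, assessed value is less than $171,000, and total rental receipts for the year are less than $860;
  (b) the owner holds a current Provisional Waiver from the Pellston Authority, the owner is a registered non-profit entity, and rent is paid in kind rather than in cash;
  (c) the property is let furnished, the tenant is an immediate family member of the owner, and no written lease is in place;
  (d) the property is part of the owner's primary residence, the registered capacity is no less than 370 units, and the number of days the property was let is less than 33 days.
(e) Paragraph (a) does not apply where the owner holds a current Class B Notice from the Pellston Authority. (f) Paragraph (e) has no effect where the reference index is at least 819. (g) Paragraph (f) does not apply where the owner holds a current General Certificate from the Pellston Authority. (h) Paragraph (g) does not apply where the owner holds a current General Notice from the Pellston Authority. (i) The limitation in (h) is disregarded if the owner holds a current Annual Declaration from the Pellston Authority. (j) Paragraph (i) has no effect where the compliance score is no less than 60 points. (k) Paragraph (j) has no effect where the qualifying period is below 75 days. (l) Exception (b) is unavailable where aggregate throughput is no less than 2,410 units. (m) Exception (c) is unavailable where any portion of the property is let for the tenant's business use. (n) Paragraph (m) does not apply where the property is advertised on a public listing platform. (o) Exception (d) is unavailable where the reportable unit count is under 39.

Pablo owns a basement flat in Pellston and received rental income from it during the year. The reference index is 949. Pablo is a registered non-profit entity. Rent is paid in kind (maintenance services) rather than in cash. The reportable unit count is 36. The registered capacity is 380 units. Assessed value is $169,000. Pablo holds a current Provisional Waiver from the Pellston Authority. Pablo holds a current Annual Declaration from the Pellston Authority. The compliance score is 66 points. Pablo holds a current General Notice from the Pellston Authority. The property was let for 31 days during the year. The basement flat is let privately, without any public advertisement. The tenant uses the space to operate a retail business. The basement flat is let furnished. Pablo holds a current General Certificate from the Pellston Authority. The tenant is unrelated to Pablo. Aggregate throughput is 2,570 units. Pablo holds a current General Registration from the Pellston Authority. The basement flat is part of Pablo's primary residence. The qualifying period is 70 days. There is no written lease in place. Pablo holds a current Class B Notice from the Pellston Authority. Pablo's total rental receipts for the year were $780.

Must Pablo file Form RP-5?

Yes — Pablo must file Form RP-5.

Exception (a) is satisfied on its face — a current General Registration is held; assessed value is $169,000, less than the $171,000 limit; total rental receipts for the year are $780, less than the $860 limit. But applying paragraphs (e)–(k): (e) applies — a current Class B Notice is held. (f) would limit (e) — the reference index is 949, meeting the 819 threshold — but (g) sets (f) aside: (g) operates — a current General Certificate is held. (h) operates (a current General Notice is held), but yields to (i): (i) is triggered — a current Annual Declaration is held. (j) would limit (i) — the compliance score is 66 points, meeting the 60 points threshold — but (k) sets (j) aside: (k) operates against (j): the qualifying period is 70 days, below the 75 days limit. (a) is therefore removed.
Exception (b) is satisfied on its face — a current Provisional Waiver is held; Pablo is a registered non-profit; rent is paid in kind. But applying paragraph (l): (l) operates — aggregate throughput is 2,570 units, meeting the 2,410 units threshold. So (b) is unavailable.
Exception (c) does not apply: the tenant is unrelated to the owner.
Exception (d): the basement flat is part of the primary residence; the registered capacity is 380 units, meeting the 370 units threshold; the number of days the property was let is 31 days, less than the 33 days limit — every condition holds. However, paragraph (o) must be considered: (o) is engaged — the reportable unit count is 36, under the 39 limit. Exception (d) does not apply.
Every exception is unavailable, so the rule governs.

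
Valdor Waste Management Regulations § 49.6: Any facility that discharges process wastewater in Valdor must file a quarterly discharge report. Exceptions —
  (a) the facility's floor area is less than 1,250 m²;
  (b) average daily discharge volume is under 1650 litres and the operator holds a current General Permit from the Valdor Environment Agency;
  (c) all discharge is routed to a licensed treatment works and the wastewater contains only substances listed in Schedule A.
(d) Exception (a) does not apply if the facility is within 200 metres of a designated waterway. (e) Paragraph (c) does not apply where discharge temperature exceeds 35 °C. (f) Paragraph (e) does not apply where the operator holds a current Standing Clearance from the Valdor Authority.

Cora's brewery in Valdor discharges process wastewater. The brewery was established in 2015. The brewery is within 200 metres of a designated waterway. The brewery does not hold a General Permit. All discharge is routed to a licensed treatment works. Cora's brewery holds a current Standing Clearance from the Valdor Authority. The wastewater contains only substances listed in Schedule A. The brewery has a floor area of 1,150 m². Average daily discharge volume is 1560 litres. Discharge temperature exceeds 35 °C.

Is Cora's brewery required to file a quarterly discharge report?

No — exception (c) applies; Cora's brewery is not required to file a quarterly discharge report.

Exception (a) is satisfied on its face — the facility's floor area is 1,150 m², less than the 1,250 m² limit. But: (d) is triggered — the brewery is within 200 m of a designated waterway. (a) is therefore removed.
Exception (b) requires that the operator holds a current General Permit from the Valdor Environment Agency; but no General Permit is held, so (b) is unavailable.
Exception (c) is satisfied on its face — discharge is routed to a licensed treatment works; the wastewater is Schedule-A-only. Considering the limiting provisions: (e) would limit (c) — discharge temperature exceeds 35 °C — but (f) sets (e) aside: (f) is triggered — a current Standing Clearance is held. Exception (c) stands.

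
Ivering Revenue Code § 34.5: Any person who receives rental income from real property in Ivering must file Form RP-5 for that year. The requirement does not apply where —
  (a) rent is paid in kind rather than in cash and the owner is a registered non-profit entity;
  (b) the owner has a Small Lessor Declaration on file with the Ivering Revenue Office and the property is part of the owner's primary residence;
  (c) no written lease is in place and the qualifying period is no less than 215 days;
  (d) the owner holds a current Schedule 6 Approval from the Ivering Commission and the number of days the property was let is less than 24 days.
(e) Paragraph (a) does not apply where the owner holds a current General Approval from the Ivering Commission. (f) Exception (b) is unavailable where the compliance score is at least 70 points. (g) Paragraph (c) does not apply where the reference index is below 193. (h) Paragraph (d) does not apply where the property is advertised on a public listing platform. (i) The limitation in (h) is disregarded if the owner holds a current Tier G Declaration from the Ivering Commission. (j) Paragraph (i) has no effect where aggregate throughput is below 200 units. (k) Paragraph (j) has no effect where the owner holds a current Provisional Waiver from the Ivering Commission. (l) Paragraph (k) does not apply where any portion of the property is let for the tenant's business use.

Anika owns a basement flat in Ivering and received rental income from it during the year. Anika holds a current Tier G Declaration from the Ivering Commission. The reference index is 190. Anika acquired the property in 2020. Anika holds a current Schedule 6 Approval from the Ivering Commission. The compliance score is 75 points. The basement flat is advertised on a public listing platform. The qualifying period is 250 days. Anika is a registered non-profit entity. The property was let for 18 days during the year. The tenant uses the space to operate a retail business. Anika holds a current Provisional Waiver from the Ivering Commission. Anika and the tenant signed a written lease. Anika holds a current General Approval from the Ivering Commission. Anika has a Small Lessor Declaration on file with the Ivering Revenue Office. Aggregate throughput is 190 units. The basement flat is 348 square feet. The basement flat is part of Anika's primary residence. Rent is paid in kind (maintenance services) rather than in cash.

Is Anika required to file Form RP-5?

Yes — Anika must file Form RP-5.

Exception (a) is satisfied on its face — rent is paid in kind; Anika is a registered non-profit. Turning to paragraph (e): (e) applies — a current General Approval is held. Exception (a) does not apply.
Exception (b)'s conditions are all satisfied: a Small Lessor Declaration is on file; the basement flat is part of the primary residence. But applying paragraph (f): (f) operates against (b): the compliance score is 75 points, meeting the 70 points threshold. Exception (b) does not apply.
Exception (c) requires that no written lease is in place; but a written lease is in place, so (c) is unavailable.
All of (d)'s requirements are met (a current Schedule 6 Approval is held; the number of days the property was let is 18 days, less than the 24 days limit). However, paragraphs (h)–(l) must be considered: (h) applies — the property is publicly advertised. (i) would limit (h) — a current Tier G Declaration is held — but (j) sets (i) aside: (j) is triggered — aggregate throughput is 190 units, below the 200 units limit. (k) would limit (j) — a current Provisional Waiver is held — but (l) sets (k) aside: (l) applies — the space is let for business use. (d) is therefore removed.
No exception is made out. Anika falls within the general rule.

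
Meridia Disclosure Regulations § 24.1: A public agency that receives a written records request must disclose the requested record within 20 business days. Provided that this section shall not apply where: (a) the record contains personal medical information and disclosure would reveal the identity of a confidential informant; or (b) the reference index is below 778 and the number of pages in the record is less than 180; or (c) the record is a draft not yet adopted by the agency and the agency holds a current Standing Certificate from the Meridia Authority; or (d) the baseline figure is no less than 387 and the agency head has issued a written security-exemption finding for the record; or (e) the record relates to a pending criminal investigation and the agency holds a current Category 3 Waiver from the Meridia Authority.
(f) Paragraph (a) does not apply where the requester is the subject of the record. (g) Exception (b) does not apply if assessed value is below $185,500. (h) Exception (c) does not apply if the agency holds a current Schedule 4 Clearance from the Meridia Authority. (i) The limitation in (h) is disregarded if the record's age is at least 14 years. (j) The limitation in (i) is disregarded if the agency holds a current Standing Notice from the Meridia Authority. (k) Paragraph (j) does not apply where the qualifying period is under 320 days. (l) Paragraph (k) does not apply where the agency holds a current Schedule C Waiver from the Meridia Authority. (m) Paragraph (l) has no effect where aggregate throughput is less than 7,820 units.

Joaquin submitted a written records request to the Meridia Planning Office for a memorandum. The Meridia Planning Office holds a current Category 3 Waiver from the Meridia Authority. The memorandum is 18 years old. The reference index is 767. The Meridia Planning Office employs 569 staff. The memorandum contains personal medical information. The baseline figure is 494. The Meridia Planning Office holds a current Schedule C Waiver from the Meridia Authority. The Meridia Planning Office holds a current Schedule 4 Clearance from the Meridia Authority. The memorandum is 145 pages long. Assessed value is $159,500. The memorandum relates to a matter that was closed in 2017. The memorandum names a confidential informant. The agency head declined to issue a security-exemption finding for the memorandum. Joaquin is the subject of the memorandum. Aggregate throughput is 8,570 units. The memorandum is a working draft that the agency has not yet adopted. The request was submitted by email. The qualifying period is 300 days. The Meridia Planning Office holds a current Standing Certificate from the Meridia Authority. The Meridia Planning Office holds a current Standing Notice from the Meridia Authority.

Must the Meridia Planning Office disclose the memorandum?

All of (a)'s requirements are met (the memorandum contains personal medical information; the memorandum names a confidential informant). But applying paragraph (f): (f) operates against (a): Joaquin is the subject of the memorandum. Exception (a) does not apply.
Exception (b) is satisfied on its face — the reference index is 767, below the 778 limit; the number of pages in the record is 145, less than the 180 limit. But applying paragraph (g): (g) applies — assessed value is $159,500, below the $185,500 limit. (b) is therefore removed.
Exception (c) is satisfied on its face — the memorandum is an unadopted draft; a current Standing Certificate is held. However, paragraphs (h)–(m) must be considered: (h) is engaged — a current Schedule 4 Clearance is held. (i) would limit (h) — the record's age is 18 years, meeting the 14 years threshold — but (j) sets (i) aside: (j) applies — a current Standing Notice is held. (k) would limit (j) — the qualifying period is 300 days, under the 320 days limit — but (l) sets (k) aside: (l) is engaged — a current Schedule C Waiver is held. (m), which would lift (l), is not engaged — aggregate throughput is 8,570 units, not less than 7,820 units. (c) is therefore removed.
Exception (d) requires that the agency head has issued a written security-exemption finding for the record; but the agency head declined to issue a security-exemption finding, so (d) is unavailable.
Exception (e) fails — the memorandum relates to a closed matter.
Every exception is unavailable, so the rule governs.

Yes — the Meridia Planning Office must disclose the memorandum.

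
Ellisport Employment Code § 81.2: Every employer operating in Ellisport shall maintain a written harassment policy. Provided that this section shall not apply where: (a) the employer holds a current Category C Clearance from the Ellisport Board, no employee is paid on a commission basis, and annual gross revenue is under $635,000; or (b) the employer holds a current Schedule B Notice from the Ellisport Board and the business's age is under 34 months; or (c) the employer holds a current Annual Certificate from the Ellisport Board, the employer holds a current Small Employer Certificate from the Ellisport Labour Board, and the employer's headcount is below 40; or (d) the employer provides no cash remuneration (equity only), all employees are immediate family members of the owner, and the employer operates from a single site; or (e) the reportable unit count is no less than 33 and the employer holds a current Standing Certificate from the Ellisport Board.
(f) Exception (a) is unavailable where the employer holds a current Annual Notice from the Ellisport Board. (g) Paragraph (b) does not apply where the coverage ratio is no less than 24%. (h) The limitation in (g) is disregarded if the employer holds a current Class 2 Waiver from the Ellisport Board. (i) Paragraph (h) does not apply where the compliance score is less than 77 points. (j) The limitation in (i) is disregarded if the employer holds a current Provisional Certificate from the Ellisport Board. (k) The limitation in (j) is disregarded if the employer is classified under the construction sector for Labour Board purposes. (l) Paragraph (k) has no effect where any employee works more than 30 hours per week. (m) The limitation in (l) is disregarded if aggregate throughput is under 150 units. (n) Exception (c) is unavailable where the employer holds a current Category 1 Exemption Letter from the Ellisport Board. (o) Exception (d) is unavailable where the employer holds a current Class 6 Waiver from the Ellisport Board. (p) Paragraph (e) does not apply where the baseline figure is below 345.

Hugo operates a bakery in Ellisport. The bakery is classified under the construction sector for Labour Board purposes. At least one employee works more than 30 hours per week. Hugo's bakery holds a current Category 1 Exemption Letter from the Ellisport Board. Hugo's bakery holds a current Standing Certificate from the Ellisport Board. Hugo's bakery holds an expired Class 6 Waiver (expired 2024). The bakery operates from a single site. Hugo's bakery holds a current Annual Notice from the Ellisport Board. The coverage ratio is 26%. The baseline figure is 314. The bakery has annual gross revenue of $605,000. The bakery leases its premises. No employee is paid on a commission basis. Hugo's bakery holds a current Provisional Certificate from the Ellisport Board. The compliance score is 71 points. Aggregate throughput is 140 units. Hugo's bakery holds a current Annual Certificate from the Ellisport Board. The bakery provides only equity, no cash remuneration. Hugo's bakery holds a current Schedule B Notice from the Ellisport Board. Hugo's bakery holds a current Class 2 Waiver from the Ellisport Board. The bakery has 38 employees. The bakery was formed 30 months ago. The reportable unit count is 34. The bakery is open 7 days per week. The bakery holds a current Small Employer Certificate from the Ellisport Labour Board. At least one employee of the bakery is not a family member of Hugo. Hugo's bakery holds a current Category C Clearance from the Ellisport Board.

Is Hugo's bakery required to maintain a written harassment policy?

Exception (a) is satisfied on its face — a current Category C Clearance is held; no employee is paid on commission; annual gross revenue is $605,000, under the $635,000 limit. Turning to paragraph (f): (f) operates against (a): a current Annual Notice is held. Exception (a) does not apply.
Exception (b): a current Schedule B Notice is held; the business's age is 30 months, under the 34 months limit — every condition holds. However, paragraphs (g)–(m) must be considered: (g) operates against (b): the coverage ratio is 26%, meeting the 24% threshold. (h) applies (a current Class 2 Waiver is held), but is set aside by (i): (i) is triggered — the compliance score is 71 points, less than the 77 points limit. (j) would limit (i) — a current Provisional Certificate is held — but (k) sets (j) aside: (k) operates against (j): the bakery is classified under the construction sector. (l) applies (at least one employee exceeds 30 hours/week), but is overridden by (m): (m) operates against (l): aggregate throughput is 140 units, under the 150 units limit. Exception (b) does not apply.
Exception (c) is satisfied on its face — a current Annual Certificate is held; a current Small Employer Certificate is held; the employer's headcount is 38, below the 40 limit. However, paragraph (n) must be considered: (n) operates against (c): a current Category 1 Exemption Letter is held. So (c) is unavailable.
Exception (d) requires that all employees are immediate family members of the owner; but at least one employee is not a family member, so (d) is unavailable.
Exception (e): the reportable unit count is 34, meeting the 33 threshold; a current Standing Certificate is held — every condition holds. Turning to paragraph (p): (p) operates against (e): the baseline figure is 314, below the 345 limit. (e) is therefore removed.
None of the exceptions is available; § 81.2 applies in full.

Yes — Hugo's bakery must maintain a written harassment policy.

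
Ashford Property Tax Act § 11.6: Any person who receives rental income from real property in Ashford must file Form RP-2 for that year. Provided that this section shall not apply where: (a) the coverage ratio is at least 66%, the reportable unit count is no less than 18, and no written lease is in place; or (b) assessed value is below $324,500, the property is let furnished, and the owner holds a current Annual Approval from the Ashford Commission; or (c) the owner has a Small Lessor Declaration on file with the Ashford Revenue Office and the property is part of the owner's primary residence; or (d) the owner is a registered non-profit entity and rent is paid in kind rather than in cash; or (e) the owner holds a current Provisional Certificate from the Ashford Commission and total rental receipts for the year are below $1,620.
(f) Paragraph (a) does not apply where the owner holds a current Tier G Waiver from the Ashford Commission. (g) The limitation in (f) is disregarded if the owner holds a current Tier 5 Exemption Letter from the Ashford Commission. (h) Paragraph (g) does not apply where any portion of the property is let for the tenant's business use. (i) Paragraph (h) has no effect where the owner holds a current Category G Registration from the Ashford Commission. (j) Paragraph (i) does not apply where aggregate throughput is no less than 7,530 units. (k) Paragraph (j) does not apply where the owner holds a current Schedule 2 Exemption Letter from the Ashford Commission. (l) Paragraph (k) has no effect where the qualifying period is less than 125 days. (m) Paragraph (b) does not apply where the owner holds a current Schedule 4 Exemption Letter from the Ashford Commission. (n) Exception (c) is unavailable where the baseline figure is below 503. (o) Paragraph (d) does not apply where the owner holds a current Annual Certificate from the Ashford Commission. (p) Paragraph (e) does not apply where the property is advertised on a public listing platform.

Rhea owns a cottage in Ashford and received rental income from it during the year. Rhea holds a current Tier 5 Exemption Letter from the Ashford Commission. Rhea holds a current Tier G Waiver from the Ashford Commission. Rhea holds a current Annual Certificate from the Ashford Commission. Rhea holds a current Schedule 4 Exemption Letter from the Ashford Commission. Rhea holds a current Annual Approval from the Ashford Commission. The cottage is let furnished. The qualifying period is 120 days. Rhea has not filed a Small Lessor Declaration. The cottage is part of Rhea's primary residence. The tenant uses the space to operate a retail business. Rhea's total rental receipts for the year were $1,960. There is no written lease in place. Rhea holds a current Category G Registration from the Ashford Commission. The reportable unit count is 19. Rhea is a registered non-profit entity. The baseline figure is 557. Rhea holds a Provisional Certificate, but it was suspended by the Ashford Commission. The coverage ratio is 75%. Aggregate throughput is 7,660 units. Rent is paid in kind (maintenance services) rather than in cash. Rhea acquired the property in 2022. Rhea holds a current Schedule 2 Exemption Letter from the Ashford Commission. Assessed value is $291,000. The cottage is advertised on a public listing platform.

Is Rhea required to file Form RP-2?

Yes — Rhea must file Form RP-2.

Exception (a): the coverage ratio is 75%, meeting the 66% threshold; the reportable unit count is 19, meeting the 18 threshold; there is no written lease — every condition holds. However, paragraphs (f)–(l) must be considered: (f) is triggered — a current Tier G Waiver is held. (g) would limit (f) — a current Tier 5 Exemption Letter is held — but (h) sets (g) aside: (h) is triggered — the space is let for business use. (i) would limit (h) — a current Category G Registration is held — but (j) sets (i) aside: (j) is engaged — aggregate throughput is 7,660 units, meeting the 7,530 units threshold. (k) would limit (j) — a current Schedule 2 Exemption Letter is held — but (l) sets (k) aside: (l) is triggered — the qualifying period is 120 days, less than the 125 days limit. So (a) is unavailable.
Exception (b) is satisfied on its face — assessed value is $291,000, below the $324,500 limit; the property is let furnished; a current Annual Approval is held. But: (m) operates against (b): a current Schedule 4 Exemption Letter is held. Exception (b) does not apply.
Exception (c) does not apply: no Small Lessor Declaration is on file.
All of (d)'s requirements are met (Rhea is a registered non-profit; rent is paid in kind). But: (o) is engaged — a current Annual Certificate is held. So (d) is unavailable.
Exception (e) requires that the owner holds a current Provisional Certificate from the Ashford Commission; but the Provisional Certificate is not current, so (e) is unavailable.
No exception applies. The general rule governs.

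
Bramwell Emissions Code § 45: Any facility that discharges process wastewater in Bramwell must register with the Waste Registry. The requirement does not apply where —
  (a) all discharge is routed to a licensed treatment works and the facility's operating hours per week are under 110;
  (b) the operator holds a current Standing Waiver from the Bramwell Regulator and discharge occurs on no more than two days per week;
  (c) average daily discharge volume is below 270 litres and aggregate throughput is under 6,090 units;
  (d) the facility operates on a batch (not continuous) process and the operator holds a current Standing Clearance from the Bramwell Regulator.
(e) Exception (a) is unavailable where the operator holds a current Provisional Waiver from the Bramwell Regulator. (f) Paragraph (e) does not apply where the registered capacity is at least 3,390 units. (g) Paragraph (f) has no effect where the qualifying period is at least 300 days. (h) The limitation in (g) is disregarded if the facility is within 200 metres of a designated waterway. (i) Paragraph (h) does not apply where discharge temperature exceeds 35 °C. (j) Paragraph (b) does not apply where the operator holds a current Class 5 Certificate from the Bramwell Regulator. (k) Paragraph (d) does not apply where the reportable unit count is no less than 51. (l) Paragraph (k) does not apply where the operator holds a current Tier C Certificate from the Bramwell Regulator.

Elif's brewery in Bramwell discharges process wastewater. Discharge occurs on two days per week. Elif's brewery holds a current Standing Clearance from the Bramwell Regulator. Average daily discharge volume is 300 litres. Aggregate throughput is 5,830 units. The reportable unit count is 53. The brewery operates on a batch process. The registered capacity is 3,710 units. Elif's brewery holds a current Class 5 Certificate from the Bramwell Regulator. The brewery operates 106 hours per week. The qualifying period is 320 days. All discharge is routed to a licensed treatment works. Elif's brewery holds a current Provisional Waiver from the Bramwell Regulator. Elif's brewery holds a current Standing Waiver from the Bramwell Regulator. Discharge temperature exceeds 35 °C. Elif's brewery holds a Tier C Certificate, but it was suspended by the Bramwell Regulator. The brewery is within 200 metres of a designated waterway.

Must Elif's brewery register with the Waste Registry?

Exception (a)'s conditions are all satisfied: discharge is routed to a licensed treatment works; the facility's operating hours per week are 106, under the 110 limit. But applying paragraphs (e)–(i): (e) operates against (a): a current Provisional Waiver is held. (f) applies (the registered capacity is 3,710 units, meeting the 3,390 units threshold), but yields to (g): (g) operates against (f): the qualifying period is 320 days, meeting the 300 days threshold. (h) would limit (g) — the brewery is within 200 m of a designated waterway — but (i) sets (h) aside: (i) operates against (h): discharge temperature exceeds 35 °C. So (a) is unavailable.
Exception (b)'s conditions are all satisfied: a current Standing Waiver is held; discharge occurs on no more than two days per week. However, paragraph (j) must be considered: (j) is engaged — a current Class 5 Certificate is held. (b) is therefore removed.
Exception (c) does not apply: average daily discharge volume is 300 litres, not below 270 litres.
All of (d)'s requirements are met (the facility operates on a batch process; a current Standing Clearance is held). But applying paragraphs (k)–(l): (k) applies — the reportable unit count is 53, meeting the 51 threshold. (l), which would lift (k), is inapplicable — there is no Tier C Certificate in force. Exception (d) does not apply.
None of the exceptions is available; § 45 applies in full.

Yes — Elif's brewery must register with the Waste Registry.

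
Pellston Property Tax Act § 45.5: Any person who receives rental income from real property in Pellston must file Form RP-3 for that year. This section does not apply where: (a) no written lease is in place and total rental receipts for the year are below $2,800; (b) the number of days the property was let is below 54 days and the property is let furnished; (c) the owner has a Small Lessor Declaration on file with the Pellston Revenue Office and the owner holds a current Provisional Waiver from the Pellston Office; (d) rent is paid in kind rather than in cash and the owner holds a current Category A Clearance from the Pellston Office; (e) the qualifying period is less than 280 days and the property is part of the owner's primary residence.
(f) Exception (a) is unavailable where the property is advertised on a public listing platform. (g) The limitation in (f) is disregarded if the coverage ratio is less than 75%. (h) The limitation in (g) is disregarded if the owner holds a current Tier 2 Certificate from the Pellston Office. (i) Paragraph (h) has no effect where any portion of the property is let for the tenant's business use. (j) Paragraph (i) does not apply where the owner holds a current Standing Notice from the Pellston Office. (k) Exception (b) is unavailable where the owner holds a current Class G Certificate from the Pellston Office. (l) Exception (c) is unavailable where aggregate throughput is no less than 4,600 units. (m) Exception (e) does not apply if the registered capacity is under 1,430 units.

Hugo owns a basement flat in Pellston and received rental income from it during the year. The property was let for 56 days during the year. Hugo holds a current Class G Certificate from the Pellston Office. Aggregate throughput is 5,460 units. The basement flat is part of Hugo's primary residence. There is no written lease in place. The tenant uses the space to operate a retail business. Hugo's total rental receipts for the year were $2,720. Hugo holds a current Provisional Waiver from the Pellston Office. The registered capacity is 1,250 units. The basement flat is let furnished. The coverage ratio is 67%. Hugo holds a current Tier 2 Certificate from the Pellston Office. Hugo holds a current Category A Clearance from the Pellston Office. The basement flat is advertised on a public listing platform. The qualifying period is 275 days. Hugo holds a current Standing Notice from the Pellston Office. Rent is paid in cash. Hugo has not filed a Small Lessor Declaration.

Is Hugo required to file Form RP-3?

Yes — Hugo must file Form RP-3.

All of (a)'s requirements are met (there is no written lease; total rental receipts for the year are $2,720, below the $2,800 limit). But: (f) operates against (a): the property is publicly advertised. (g) would limit (f) — the coverage ratio is 67%, less than the 75% limit — but (h) sets (g) aside: (h) operates against (g): a current Tier 2 Certificate is held. (i) would limit (h) — the space is let for business use — but (j) sets (i) aside: (j) is engaged — a current Standing Notice is held. Exception (a) does not apply.
Exception (b) fails — the number of days the property was let is 56 days, not below 54 days.
Exception (c) requires that the owner has a Small Lessor Declaration on file with the Pellston Revenue Office; but no Small Lessor Declaration is on file, so (c) is unavailable.
Exception (d) requires that rent is paid in kind rather than in cash; but rent is paid in cash, so (d) is unavailable.
Exception (e): the qualifying period is 275 days, less than the 280 days limit; the basement flat is part of the primary residence — every condition holds. But applying paragraph (m): (m) operates against (e): the registered capacity is 1,250 units, under the 1,430 units limit. Exception (e) does not apply.
No exception is made out. Hugo falls within the general rule.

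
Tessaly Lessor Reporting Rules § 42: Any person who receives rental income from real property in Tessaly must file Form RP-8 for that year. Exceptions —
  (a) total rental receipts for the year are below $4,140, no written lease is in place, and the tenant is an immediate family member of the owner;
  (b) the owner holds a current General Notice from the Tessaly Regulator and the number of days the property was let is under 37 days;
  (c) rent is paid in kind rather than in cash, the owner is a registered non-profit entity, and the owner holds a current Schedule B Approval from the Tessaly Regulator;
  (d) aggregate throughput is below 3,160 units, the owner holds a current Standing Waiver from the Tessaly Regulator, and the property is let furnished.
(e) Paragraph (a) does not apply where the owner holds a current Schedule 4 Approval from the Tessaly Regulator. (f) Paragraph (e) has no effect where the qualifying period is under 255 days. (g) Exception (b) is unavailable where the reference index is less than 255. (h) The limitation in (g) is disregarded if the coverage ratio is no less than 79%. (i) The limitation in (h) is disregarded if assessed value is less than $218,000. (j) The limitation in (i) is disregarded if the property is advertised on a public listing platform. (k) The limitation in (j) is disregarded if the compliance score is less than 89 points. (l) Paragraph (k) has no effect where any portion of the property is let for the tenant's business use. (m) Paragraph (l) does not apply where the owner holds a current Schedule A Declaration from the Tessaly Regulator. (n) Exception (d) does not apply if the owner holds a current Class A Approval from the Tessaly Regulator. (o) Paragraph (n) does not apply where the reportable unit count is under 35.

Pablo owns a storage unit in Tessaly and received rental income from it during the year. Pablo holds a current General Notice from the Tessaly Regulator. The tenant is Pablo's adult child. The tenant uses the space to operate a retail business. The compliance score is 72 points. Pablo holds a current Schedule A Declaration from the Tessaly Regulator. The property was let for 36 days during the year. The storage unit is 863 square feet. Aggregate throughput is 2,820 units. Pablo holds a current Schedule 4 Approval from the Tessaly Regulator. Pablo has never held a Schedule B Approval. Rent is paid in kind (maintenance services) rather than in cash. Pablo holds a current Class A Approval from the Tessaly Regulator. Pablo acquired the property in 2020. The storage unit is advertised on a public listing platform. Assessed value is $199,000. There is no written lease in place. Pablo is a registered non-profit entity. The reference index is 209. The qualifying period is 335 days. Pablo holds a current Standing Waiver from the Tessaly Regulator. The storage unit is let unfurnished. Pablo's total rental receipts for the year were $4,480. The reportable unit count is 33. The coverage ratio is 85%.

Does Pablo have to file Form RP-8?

Yes — Pablo must file Form RP-8.

Exception (a) fails — total rental receipts for the year are $4,480, not below $4,140.
Exception (b): a current General Notice is held; the number of days the property was let is 36 days, under the 37 days limit — every condition holds. But: (g) applies — the reference index is 209, less than the 255 limit. (h) is triggered (the coverage ratio is 85%, meeting the 79% threshold), but is overridden by (i): (i) operates against (h): assessed value is $199,000, less than the $218,000 limit. (j) is engaged (the property is publicly advertised), but is displaced by (k): (k) operates against (j): the compliance score is 72 points, less than the 89 points limit. (l) is triggered (the space is let for business use), but yields to (m): (m) operates against (l): a current Schedule A Declaration is held. So (b) is unavailable.
Exception (c) does not apply: no current Schedule B Approval is held.
Exception (d) requires that the property is let furnished; but the property is let unfurnished, so (d) is unavailable.
No exception applies. The general rule governs.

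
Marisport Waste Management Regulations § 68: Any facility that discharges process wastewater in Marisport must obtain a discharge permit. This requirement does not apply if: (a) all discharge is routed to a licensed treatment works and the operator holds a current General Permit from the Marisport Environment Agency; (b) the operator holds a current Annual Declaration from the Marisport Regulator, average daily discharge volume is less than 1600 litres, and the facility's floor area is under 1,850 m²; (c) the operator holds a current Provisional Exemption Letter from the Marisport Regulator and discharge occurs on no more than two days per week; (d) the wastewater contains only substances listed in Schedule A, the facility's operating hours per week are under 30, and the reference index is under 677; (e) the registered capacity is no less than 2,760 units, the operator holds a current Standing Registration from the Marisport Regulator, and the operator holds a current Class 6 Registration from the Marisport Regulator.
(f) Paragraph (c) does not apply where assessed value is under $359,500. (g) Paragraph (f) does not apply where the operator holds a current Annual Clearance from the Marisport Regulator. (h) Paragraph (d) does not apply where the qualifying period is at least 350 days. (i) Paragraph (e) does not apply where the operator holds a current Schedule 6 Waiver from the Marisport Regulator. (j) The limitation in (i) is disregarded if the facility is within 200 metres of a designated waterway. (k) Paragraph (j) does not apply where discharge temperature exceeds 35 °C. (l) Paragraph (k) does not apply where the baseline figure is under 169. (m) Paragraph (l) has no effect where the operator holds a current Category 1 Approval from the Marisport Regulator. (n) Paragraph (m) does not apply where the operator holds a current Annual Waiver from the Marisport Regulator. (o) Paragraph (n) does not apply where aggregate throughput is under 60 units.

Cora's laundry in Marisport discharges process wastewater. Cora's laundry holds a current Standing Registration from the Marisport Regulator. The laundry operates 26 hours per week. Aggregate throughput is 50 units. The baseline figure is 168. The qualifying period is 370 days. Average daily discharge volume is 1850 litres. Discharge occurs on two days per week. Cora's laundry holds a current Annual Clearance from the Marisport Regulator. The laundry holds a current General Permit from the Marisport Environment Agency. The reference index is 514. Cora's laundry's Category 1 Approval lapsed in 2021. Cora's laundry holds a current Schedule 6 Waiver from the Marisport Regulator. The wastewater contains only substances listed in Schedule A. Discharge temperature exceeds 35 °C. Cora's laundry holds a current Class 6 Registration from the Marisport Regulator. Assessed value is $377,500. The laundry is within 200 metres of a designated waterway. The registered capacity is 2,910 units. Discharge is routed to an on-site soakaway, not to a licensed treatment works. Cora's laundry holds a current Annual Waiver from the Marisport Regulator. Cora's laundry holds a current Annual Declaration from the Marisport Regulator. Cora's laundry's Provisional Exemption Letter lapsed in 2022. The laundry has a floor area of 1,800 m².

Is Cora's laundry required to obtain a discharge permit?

No — exception (e) applies; Cora's laundry is not required to obtain a discharge permit.

Exception (a) does not apply: discharge is not routed to a licensed treatment works.
Exception (b) does not apply: average daily discharge volume is 1850 litres, not less than 1600 litres.
Exception (c) fails — no current Provisional Exemption Letter is held.
All of (d)'s requirements are met (the wastewater is Schedule-A-only; the facility's operating hours per week are 26, under the 30 limit; the reference index is 514, under the 677 limit). Turning to paragraph (h): (h) is engaged — the qualifying period is 370 days, meeting the 350 days threshold. So (d) is unavailable.
Exception (e)'s conditions are all satisfied: the registered capacity is 2,910 units, meeting the 2,760 units threshold; a current Standing Registration is held; a current Class 6 Registration is held. Considering the limiting provisions: (i) would limit (e) — a current Schedule 6 Waiver is held — but (j) sets (i) aside: (j) is engaged — the laundry is within 200 m of a designated waterway. (k) would limit (j) — discharge temperature exceeds 35 °C — but (l) sets (k) aside: (l) operates — the baseline figure is 168, under the 169 limit. (m) is inapplicable (there is no Category 1 Approval in force), so (l) stands. (e) remains available.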